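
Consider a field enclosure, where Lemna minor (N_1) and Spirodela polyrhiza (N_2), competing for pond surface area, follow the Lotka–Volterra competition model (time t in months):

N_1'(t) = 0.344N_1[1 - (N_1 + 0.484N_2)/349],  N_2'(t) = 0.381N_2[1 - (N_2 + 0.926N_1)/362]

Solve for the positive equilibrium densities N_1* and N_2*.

Setting both brackets to zero gives the nullclines N_1 + 0.484N_2 = 349 and 0.926N_1 + N_2 = 362.
Substituting N_2 = 362 - 0.926N_1 into the first: N_1(1 - 0.484·0.926) = 349 - 0.484·362.
So N_1* = 174/0.552 = 315, and then N_2* = 362 - 0.926·315 = 70.4.

N_1* ≈ 315, N_2* ≈ 70.4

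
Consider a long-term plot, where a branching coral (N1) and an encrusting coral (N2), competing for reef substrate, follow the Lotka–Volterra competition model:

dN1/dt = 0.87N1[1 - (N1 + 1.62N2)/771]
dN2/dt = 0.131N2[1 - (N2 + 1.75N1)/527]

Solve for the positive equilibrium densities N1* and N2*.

Setting both brackets to zero gives the nullclines N1 + 1.62N2 = 771 and 1.75N1 + N2 = 527.
Substituting N2 = 527 - 1.75N1 into the first: N1(1 - 1.62·1.75) = 771 - 1.62·527.
So N1* = -82.7/-1.83 = 45.1, and then N2* = 527 - 1.75·45.1 = 448.

N1* ≈ 45.1, N2* ≈ 448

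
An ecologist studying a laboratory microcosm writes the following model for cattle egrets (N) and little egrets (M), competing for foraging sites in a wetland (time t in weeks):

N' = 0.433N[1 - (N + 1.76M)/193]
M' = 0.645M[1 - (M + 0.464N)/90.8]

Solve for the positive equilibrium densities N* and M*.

N* ≈ 181, M* ≈ 6.81

Setting both brackets to zero gives the nullclines N + 1.76M = 193 and 0.464N + M = 90.8.
Substituting M = 90.8 - 0.464N into the first: N(1 - 1.76·0.464) = 193 - 1.76·90.8.
So N* = 33.2/0.183 = 181, and then M* = 90.8 - 0.464·181 = 6.81.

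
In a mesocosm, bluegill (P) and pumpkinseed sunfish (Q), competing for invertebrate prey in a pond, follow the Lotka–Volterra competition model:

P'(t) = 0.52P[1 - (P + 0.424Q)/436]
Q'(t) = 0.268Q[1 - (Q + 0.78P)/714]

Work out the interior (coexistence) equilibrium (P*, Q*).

Setting both brackets to zero gives the nullclines P + 0.424Q = 436 and 0.78P + Q = 714.
Substituting Q = 714 - 0.78P into the first: P(1 - 0.424·0.78) = 436 - 0.424·714.
So P* = 133/0.669 = 199, and then Q* = 714 - 0.78·199 = 559.

P* ≈ 199, Q* ≈ 559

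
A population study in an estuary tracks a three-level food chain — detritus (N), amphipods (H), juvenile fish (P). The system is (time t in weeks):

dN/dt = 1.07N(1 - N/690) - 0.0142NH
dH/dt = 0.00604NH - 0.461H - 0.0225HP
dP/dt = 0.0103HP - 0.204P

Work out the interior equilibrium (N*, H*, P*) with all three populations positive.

N* ≈ 509, H* ≈ 19.8, P* ≈ 116

From dP/dt = 0: 0.0103H* = 0.204, so H* = 19.8.
From dN/dt = 0: 1.07(1 - N*/690) = 0.0142·19.8, giving N* = 690·(1 - 0.263) = 509.
From dH/dt = 0: 0.00604·509 - 0.461 = 0.0225P*, so P* = 2.61/0.0225 = 116.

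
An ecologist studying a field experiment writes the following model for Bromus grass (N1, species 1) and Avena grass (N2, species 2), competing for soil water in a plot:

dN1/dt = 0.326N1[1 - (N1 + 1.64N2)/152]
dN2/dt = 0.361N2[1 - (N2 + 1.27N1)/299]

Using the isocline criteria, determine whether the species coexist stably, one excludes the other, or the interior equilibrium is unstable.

species 2 excludes species 1

Compare the nullcline intercepts: K1/α12 = 152/1.64 = 92.7 < K2 = 299; K2/α21 = 299/1.27 = 235 > K1 = 152.
Since the inequalities point opposite ways, species 2 can invade but species 1 cannot.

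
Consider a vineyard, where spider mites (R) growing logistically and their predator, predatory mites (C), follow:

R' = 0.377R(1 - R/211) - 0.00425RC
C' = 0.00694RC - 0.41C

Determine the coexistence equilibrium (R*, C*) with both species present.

From dC/dt = 0 with C > 0: 0.00694R* = 0.41, so R* = 59.1.
Substitute into dR/dt = 0: 0.377(1 - 59.1/211) = 0.00425C*.
The bracket is 0.72, giving C* = 0.271/0.00425 = 63.9.

R* ≈ 59.1, C* ≈ 63.9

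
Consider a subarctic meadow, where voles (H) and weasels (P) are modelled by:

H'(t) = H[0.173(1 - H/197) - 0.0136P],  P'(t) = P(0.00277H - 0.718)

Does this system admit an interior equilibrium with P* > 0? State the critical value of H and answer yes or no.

Threshold H = 259; K < 259, so no, the predator goes extinct.

The predator equation gives dP/dt > 0 only when H > 0.718/0.00277 = 259.
Without the predator, H → K = 197. Since 197 < 259, the predator cannot invade.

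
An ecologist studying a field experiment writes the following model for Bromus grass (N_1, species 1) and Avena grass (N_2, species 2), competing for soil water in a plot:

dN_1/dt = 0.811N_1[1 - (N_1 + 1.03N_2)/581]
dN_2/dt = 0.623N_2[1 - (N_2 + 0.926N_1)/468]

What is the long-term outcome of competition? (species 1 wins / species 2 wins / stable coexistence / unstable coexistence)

species 1 excludes species 2

Compare the nullcline intercepts: K1/α12 = 581/1.03 = 564 > K2 = 468; K2/α21 = 468/0.926 = 505 < K1 = 581.
Since the inequalities point opposite ways, species 1 can invade but species 2 cannot.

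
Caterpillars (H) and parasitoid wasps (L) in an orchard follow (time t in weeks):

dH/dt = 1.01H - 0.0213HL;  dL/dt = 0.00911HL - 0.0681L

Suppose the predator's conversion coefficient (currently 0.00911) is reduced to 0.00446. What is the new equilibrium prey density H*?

H* ≈ 15.3

At the interior fixed point, setting dL/dt = 0 with L > 0 fixes H* = (predator death rate)/(HL coefficient) — independent of the other coefficients.
With the change, H* = 0.0681/0.00446 = 15.3; it rises from 7.48.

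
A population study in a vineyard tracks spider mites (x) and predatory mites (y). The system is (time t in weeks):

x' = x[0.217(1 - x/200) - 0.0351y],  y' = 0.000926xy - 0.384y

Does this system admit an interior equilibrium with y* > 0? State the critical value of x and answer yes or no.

Threshold x = 415; K < 415, so no, the predator goes extinct.

The predator equation gives dy/dt > 0 only when x > 0.384/0.000926 = 415.
Without the predator, x → K = 200. Since 200 < 415, the predator cannot invade.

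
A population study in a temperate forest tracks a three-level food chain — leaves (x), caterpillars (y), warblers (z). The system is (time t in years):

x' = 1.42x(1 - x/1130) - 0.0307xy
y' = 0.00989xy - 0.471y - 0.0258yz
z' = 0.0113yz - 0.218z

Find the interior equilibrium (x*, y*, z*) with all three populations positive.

From dz/dt = 0: 0.0113y* = 0.218, so y* = 19.3.
From dx/dt = 0: 1.42(1 - x*/1130) = 0.0307·19.3, giving x* = 1130·(1 - 0.417) = 659.
From dy/dt = 0: 0.00989·659 - 0.471 = 0.0258z*, so z* = 6.04/0.0258 = 234.

x* ≈ 659, y* ≈ 19.3, z* ≈ 234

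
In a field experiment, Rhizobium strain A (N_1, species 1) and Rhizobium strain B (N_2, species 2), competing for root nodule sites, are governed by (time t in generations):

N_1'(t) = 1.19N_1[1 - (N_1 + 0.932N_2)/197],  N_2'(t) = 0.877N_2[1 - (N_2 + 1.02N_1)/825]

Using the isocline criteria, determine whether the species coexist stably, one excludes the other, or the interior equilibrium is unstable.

species 2 excludes species 1

Compare the nullcline intercepts: K1/α12 = 197/0.932 = 211 < K2 = 825; K2/α21 = 825/1.02 = 809 > K1 = 197.
Since the inequalities point opposite ways, species 2 can invade but species 1 cannot.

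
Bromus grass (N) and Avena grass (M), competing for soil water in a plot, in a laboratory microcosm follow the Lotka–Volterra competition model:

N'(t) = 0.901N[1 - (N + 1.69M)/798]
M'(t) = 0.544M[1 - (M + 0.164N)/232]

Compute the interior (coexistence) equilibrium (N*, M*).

N* ≈ 562, M* ≈ 140

Setting both brackets to zero gives the nullclines N + 1.69M = 798 and 0.164N + M = 232.
Substituting M = 232 - 0.164N into the first: N(1 - 1.69·0.164) = 798 - 1.69·232.
So N* = 406/0.723 = 562, and then M* = 232 - 0.164·562 = 140.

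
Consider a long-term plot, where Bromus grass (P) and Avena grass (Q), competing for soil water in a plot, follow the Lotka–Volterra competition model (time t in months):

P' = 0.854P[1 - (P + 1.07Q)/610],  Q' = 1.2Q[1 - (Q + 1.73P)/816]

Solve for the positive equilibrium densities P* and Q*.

P* ≈ 309, Q* ≈ 281

Setting both brackets to zero gives the nullclines P + 1.07Q = 610 and 1.73P + Q = 816.
Substituting Q = 816 - 1.73P into the first: P(1 - 1.07·1.73) = 610 - 1.07·816.
So P* = -263/-0.851 = 309, and then Q* = 816 - 1.73·309 = 281.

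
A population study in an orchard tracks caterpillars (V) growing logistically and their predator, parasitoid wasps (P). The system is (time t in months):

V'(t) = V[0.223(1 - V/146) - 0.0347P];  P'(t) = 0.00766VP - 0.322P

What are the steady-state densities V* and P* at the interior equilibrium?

V* ≈ 42, P* ≈ 4.58

From dP/dt = 0 with P > 0: 0.00766V* = 0.322, so V* = 42.
Substitute into dV/dt = 0: 0.223(1 - 42/146) = 0.0347P*.
The bracket is 0.712, giving P* = 0.159/0.0347 = 4.58.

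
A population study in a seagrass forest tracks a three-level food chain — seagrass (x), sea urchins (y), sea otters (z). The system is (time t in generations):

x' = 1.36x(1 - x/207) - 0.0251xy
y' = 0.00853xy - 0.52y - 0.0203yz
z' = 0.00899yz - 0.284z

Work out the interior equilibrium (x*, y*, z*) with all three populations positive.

From dz/dt = 0: 0.00899y* = 0.284, so y* = 31.6.
From dx/dt = 0: 1.36(1 - x*/207) = 0.0251·31.6, giving x* = 207·(1 - 0.583) = 86.3.
From dy/dt = 0: 0.00853·86.3 - 0.52 = 0.0203z*, so z* = 0.216/0.0203 = 10.7.

x* ≈ 86.3, y* ≈ 31.6, z* ≈ 10.7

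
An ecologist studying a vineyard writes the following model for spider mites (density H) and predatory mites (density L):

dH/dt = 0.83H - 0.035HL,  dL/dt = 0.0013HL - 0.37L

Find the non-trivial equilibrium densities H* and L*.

Set dL/dt = 0 with L > 0: 0.0013H - 0.37 = 0, so H* = 0.37/0.0013 = 285.
Set dH/dt = 0 with H > 0: 0.83 - 0.035L = 0, so L* = 0.83/0.035 = 23.7.

H* ≈ 285, L* ≈ 23.7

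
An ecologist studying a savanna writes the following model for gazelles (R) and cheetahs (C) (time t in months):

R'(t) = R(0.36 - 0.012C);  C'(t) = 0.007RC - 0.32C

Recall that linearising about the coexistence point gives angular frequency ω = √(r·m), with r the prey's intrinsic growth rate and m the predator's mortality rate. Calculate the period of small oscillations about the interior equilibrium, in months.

T ≈ 18.5 months

Here r = 0.36 and m = 0.32, so r·m = 0.115.
ω = √0.115 = 0.339 per month, hence T = 2π/ω ≈ 18.5 months.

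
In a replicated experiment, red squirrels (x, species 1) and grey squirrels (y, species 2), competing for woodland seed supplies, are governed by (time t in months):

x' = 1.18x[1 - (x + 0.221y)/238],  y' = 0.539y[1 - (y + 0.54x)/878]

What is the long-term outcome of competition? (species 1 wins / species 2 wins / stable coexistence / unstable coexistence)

Compare the nullcline intercepts: K1/α12 = 238/0.221 = 1080 > K2 = 878; K2/α21 = 878/0.54 = 1630 > K1 = 238.
Since both inequalities hold, each species can invade when rare, so the interior equilibrium is stable.

stable coexistence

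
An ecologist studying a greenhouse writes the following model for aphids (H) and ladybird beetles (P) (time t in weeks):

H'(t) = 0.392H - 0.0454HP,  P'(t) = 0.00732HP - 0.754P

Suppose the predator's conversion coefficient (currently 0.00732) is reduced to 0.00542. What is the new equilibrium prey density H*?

At the interior fixed point, setting dP/dt = 0 with P > 0 fixes H* = (predator death rate)/(HP coefficient) — independent of the other coefficients.
With the change, H* = 0.754/0.00542 = 139; it rises from 103.

H* ≈ 139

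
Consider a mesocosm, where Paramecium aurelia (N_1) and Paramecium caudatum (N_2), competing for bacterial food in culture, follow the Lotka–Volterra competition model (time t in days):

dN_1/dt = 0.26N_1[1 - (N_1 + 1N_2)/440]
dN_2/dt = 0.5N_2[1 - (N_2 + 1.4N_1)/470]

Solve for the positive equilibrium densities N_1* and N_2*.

Setting both brackets to zero gives the nullclines N_1 + 1N_2 = 440 and 1.4N_1 + N_2 = 470.
Substituting N_2 = 470 - 1.4N_1 into the first: N_1(1 - 1·1.4) = 440 - 1·470.
So N_1* = -30/-0.4 = 75, and then N_2* = 470 - 1.4·75 = 365.

N_1* ≈ 75, N_2* ≈ 365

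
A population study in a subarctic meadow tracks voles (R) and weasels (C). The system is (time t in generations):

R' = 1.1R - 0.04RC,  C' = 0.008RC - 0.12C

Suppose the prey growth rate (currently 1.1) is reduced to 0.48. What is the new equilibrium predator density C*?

C* ≈ 12

At the interior fixed point, setting dR/dt = 0 with R > 0 fixes C* = (prey growth rate)/(RC coefficient) — independent of the other coefficients.
With the change, C* = 0.48/0.04 = 12; it falls from 27.5.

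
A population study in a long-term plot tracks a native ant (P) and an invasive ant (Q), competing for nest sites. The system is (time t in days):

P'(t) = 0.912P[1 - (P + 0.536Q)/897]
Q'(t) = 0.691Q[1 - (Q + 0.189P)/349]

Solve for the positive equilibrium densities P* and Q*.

P* ≈ 790, Q* ≈ 200

Setting both brackets to zero gives the nullclines P + 0.536Q = 897 and 0.189P + Q = 349.
Substituting Q = 349 - 0.189P into the first: P(1 - 0.536·0.189) = 897 - 0.536·349.
So P* = 710/0.899 = 790, and then Q* = 349 - 0.189·790 = 200.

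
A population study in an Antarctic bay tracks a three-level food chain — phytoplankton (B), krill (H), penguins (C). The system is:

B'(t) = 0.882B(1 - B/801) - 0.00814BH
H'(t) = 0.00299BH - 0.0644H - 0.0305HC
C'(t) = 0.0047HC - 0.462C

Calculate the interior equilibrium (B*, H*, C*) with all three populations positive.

B* ≈ 74.3, H* ≈ 98.3, C* ≈ 5.18

From dC/dt = 0: 0.0047H* = 0.462, so H* = 98.3.
From dB/dt = 0: 0.882(1 - B*/801) = 0.00814·98.3, giving B* = 801·(1 - 0.907) = 74.3.
From dH/dt = 0: 0.00299·74.3 - 0.0644 = 0.0305C*, so C* = 0.158/0.0305 = 5.18.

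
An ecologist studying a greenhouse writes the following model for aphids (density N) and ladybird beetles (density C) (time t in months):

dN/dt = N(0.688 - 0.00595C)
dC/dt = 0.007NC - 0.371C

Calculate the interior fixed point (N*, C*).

Set dC/dt = 0 with C > 0: 0.007N - 0.371 = 0, so N* = 0.371/0.007 = 53.
Set dN/dt = 0 with N > 0: 0.688 - 0.00595C = 0, so C* = 0.688/0.00595 = 116.

N* ≈ 53, C* ≈ 116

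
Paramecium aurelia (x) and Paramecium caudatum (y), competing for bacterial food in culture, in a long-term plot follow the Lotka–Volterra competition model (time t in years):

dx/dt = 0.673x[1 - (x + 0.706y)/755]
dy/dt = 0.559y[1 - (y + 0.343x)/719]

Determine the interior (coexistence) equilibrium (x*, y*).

Setting both brackets to zero gives the nullclines x + 0.706y = 755 and 0.343x + y = 719.
Substituting y = 719 - 0.343x into the first: x(1 - 0.706·0.343) = 755 - 0.706·719.
So x* = 247/0.758 = 326, and then y* = 719 - 0.343·326 = 607.

x* ≈ 326, y* ≈ 607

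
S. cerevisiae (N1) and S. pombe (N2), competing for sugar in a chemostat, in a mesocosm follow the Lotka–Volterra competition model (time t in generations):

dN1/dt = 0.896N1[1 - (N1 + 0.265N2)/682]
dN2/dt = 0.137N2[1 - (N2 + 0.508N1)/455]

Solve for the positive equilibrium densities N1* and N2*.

N1* ≈ 649, N2* ≈ 125

Setting both brackets to zero gives the nullclines N1 + 0.265N2 = 682 and 0.508N1 + N2 = 455.
Substituting N2 = 455 - 0.508N1 into the first: N1(1 - 0.265·0.508) = 682 - 0.265·455.
So N1* = 561/0.865 = 649, and then N2* = 455 - 0.508·649 = 125.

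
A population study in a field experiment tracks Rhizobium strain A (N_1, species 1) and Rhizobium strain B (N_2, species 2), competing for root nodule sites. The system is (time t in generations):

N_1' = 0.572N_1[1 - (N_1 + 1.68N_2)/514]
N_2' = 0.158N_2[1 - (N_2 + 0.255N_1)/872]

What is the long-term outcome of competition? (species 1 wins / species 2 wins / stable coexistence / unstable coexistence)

Compare the nullcline intercepts: K1/α12 = 514/1.68 = 306 < K2 = 872; K2/α21 = 872/0.255 = 3420 > K1 = 514.
Since the inequalities point opposite ways, species 2 can invade but species 1 cannot.

species 2 excludes species 1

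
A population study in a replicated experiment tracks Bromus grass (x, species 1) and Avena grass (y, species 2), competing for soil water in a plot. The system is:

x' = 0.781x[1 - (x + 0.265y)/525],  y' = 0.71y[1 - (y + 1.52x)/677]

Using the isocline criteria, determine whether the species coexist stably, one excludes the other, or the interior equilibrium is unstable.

species 1 excludes species 2

Compare the nullcline intercepts: K1/α12 = 525/0.265 = 1980 > K2 = 677; K2/α21 = 677/1.52 = 445 < K1 = 525.
Since the inequalities point opposite ways, species 1 can invade but species 2 cannot.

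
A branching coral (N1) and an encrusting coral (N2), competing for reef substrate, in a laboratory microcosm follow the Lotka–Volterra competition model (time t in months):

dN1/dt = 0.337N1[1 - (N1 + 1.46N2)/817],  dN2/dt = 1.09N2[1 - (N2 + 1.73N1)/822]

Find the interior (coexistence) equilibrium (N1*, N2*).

Setting both brackets to zero gives the nullclines N1 + 1.46N2 = 817 and 1.73N1 + N2 = 822.
Substituting N2 = 822 - 1.73N1 into the first: N1(1 - 1.46·1.73) = 817 - 1.46·822.
So N1* = -383/-1.53 = 251, and then N2* = 822 - 1.73·251 = 388.

N1* ≈ 251, N2* ≈ 388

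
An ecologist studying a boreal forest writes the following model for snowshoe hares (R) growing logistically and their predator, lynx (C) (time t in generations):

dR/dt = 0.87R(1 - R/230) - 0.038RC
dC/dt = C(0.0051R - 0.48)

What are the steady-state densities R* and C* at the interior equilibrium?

From dC/dt = 0 with C > 0: 0.0051R* = 0.48, so R* = 94.1.
Substitute into dR/dt = 0: 0.87(1 - 94.1/230) = 0.038C*.
The bracket is 0.591, giving C* = 0.514/0.038 = 13.5.

R* ≈ 94.1, C* ≈ 13.5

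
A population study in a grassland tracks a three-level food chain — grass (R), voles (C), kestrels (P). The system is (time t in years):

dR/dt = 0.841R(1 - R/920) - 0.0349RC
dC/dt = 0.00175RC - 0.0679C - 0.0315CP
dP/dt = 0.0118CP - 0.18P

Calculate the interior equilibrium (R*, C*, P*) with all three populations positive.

From dP/dt = 0: 0.0118C* = 0.18, so C* = 15.3.
From dR/dt = 0: 0.841(1 - R*/920) = 0.0349·15.3, giving R* = 920·(1 - 0.633) = 338.
From dC/dt = 0: 0.00175·338 - 0.0679 = 0.0315P*, so P* = 0.523/0.0315 = 16.6.

R* ≈ 338, C* ≈ 15.3, P* ≈ 16.6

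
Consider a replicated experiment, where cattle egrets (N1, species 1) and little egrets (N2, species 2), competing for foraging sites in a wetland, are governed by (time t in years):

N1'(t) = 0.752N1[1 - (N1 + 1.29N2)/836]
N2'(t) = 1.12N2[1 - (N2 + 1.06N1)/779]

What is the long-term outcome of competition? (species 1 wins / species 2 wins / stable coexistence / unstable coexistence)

unstable coexistence (outcome depends on initial conditions)

Compare the nullcline intercepts: K1/α12 = 836/1.29 = 648 < K2 = 779; K2/α21 = 779/1.06 = 735 < K1 = 836.
Since both are reversed, neither can invade when rare; the interior point is a saddle.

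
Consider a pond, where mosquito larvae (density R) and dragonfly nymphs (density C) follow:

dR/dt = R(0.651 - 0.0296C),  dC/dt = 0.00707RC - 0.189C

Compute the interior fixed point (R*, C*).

R* ≈ 26.7, C* ≈ 22

Set dC/dt = 0 with C > 0: 0.00707R - 0.189 = 0, so R* = 0.189/0.00707 = 26.7.
Set dR/dt = 0 with R > 0: 0.651 - 0.0296C = 0, so C* = 0.651/0.0296 = 22.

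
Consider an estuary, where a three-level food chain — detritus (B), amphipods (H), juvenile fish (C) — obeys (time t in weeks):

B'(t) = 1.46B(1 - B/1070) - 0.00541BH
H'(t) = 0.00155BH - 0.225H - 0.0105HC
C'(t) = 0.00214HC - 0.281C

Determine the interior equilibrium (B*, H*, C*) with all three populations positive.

B* ≈ 549, H* ≈ 131, C* ≈ 59.7

From dC/dt = 0: 0.00214H* = 0.281, so H* = 131.
From dB/dt = 0: 1.46(1 - B*/1070) = 0.00541·131, giving B* = 1070·(1 - 0.487) = 549.
From dH/dt = 0: 0.00155·549 - 0.225 = 0.0105C*, so C* = 0.627/0.0105 = 59.7.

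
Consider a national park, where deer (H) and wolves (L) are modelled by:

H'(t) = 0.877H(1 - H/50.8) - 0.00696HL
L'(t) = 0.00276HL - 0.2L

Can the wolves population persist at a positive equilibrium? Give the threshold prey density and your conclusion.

Threshold H = 72.5; K < 72.5, so no, the predator goes extinct.

The predator equation gives dL/dt > 0 only when H > 0.2/0.00276 = 72.5.
Without the predator, H → K = 50.8. Since 50.8 < 72.5, the predator cannot invade.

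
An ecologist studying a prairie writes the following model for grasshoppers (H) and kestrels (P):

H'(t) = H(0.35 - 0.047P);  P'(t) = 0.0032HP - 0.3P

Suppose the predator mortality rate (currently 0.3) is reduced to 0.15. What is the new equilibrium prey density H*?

H* ≈ 46.9

At the interior fixed point, setting dP/dt = 0 with P > 0 fixes H* = (predator death rate)/(HP coefficient) — independent of the other coefficients.
With the change, H* = 0.15/0.0032 = 46.9; it falls from 93.7.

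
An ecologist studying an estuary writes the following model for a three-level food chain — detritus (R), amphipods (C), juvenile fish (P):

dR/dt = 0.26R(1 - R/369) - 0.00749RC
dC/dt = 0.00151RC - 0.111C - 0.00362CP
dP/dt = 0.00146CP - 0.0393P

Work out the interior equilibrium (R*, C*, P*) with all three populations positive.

From dP/dt = 0: 0.00146C* = 0.0393, so C* = 26.9.
From dR/dt = 0: 0.26(1 - R*/369) = 0.00749·26.9, giving R* = 369·(1 - 0.775) = 82.9.
From dC/dt = 0: 0.00151·82.9 - 0.111 = 0.00362P*, so P* = 0.0141/0.00362 = 3.9.

R* ≈ 82.9, C* ≈ 26.9, P* ≈ 3.9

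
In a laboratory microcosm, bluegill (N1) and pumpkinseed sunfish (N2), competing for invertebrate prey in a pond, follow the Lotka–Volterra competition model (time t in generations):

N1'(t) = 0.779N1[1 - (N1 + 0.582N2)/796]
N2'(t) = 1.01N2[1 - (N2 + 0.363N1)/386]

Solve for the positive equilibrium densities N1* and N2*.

N1* ≈ 724, N2* ≈ 123

Setting both brackets to zero gives the nullclines N1 + 0.582N2 = 796 and 0.363N1 + N2 = 386.
Substituting N2 = 386 - 0.363N1 into the first: N1(1 - 0.582·0.363) = 796 - 0.582·386.
So N1* = 571/0.789 = 724, and then N2* = 386 - 0.363·724 = 123.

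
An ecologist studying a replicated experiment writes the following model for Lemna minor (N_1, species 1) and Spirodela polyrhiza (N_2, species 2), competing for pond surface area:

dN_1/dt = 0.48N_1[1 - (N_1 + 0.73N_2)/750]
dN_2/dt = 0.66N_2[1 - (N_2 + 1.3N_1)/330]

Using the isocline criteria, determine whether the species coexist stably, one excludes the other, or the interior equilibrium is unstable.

Compare the nullcline intercepts: K1/α12 = 750/0.73 = 1030 > K2 = 330; K2/α21 = 330/1.3 = 254 < K1 = 750.
Since the inequalities point opposite ways, species 1 can invade but species 2 cannot.

species 1 excludes species 2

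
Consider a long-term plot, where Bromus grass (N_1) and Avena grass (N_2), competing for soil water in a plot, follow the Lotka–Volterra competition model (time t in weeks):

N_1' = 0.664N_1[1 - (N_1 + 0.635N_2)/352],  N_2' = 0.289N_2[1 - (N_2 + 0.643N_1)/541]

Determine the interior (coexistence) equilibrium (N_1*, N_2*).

Setting both brackets to zero gives the nullclines N_1 + 0.635N_2 = 352 and 0.643N_1 + N_2 = 541.
Substituting N_2 = 541 - 0.643N_1 into the first: N_1(1 - 0.635·0.643) = 352 - 0.635·541.
So N_1* = 8.46/0.592 = 14.3, and then N_2* = 541 - 0.643·14.3 = 532.

N_1* ≈ 14.3, N_2* ≈ 532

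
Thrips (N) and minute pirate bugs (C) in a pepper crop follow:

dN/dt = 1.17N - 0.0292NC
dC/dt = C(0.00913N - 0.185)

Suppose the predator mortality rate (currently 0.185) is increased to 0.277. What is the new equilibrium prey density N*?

At the interior fixed point, setting dC/dt = 0 with C > 0 fixes N* = (predator death rate)/(NC coefficient) — independent of the other coefficients.
With the change, N* = 0.277/0.00913 = 30.3; it rises from 20.3.

N* ≈ 30.3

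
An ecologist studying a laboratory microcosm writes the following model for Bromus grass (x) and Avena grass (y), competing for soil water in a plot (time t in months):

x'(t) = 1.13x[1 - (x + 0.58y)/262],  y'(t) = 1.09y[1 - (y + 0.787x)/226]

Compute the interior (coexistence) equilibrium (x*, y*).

x* ≈ 241, y* ≈ 36.4

Setting both brackets to zero gives the nullclines x + 0.58y = 262 and 0.787x + y = 226.
Substituting y = 226 - 0.787x into the first: x(1 - 0.58·0.787) = 262 - 0.58·226.
So x* = 131/0.544 = 241, and then y* = 226 - 0.787·241 = 36.4.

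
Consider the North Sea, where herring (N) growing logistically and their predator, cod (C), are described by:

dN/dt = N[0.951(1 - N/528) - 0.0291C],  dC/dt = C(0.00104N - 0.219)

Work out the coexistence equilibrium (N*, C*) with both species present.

N* ≈ 211, C* ≈ 19.6

From dC/dt = 0 with C > 0: 0.00104N* = 0.219, so N* = 211.
Substitute into dN/dt = 0: 0.951(1 - 211/528) = 0.0291C*.
The bracket is 0.601, giving C* = 0.572/0.0291 = 19.6.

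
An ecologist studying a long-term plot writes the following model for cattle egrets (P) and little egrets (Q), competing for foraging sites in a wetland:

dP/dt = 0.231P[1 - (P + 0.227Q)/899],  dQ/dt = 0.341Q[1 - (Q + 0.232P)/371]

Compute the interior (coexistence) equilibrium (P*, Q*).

P* ≈ 860, Q* ≈ 171

Setting both brackets to zero gives the nullclines P + 0.227Q = 899 and 0.232P + Q = 371.
Substituting Q = 371 - 0.232P into the first: P(1 - 0.227·0.232) = 899 - 0.227·371.
So P* = 815/0.947 = 860, and then Q* = 371 - 0.232·860 = 171.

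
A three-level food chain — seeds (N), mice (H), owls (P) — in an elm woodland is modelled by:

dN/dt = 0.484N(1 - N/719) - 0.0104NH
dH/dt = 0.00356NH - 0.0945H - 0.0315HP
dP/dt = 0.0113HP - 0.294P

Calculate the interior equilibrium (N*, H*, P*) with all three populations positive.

N* ≈ 317, H* ≈ 26, P* ≈ 32.8

From dP/dt = 0: 0.0113H* = 0.294, so H* = 26.
From dN/dt = 0: 0.484(1 - N*/719) = 0.0104·26, giving N* = 719·(1 - 0.559) = 317.
From dH/dt = 0: 0.00356·317 - 0.0945 = 0.0315P*, so P* = 1.03/0.0315 = 32.8.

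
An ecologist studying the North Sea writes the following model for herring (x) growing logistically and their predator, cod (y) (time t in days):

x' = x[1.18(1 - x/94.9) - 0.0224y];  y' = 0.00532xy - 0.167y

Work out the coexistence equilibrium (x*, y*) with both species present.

From dy/dt = 0 with y > 0: 0.00532x* = 0.167, so x* = 31.4.
Substitute into dx/dt = 0: 1.18(1 - 31.4/94.9) = 0.0224y*.
The bracket is 0.669, giving y* = 0.79/0.0224 = 35.3.

x* ≈ 31.4, y* ≈ 35.3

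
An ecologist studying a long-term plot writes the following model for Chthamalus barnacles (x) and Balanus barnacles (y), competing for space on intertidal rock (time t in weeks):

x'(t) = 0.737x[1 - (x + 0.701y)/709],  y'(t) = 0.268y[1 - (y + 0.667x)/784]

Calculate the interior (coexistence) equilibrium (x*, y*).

x* ≈ 299, y* ≈ 584

Setting both brackets to zero gives the nullclines x + 0.701y = 709 and 0.667x + y = 784.
Substituting y = 784 - 0.667x into the first: x(1 - 0.701·0.667) = 709 - 0.701·784.
So x* = 159/0.532 = 299, and then y* = 784 - 0.667·299 = 584.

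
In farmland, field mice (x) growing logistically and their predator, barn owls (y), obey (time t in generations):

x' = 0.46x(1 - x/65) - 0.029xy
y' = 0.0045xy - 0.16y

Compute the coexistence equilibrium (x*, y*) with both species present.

From dy/dt = 0 with y > 0: 0.0045x* = 0.16, so x* = 35.6.
Substitute into dx/dt = 0: 0.46(1 - 35.6/65) = 0.029y*.
The bracket is 0.453, giving y* = 0.208/0.029 = 7.19.

x* ≈ 35.6, y* ≈ 7.19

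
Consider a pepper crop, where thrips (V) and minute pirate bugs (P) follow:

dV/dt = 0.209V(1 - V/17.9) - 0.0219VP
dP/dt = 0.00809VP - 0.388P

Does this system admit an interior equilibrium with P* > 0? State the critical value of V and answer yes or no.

Threshold V = 48; K < 48, so no, the predator goes extinct.

The predator equation gives dP/dt > 0 only when V > 0.388/0.00809 = 48.
Without the predator, V → K = 17.9. Since 17.9 < 48, the predator cannot invade.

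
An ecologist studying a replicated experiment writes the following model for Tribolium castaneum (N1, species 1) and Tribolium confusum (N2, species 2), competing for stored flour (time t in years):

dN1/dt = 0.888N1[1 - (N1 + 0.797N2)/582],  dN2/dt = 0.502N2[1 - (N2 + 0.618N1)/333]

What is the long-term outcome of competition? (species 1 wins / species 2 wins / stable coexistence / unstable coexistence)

species 1 excludes species 2

Compare the nullcline intercepts: K1/α12 = 582/0.797 = 730 > K2 = 333; K2/α21 = 333/0.618 = 539 < K1 = 582.
Since the inequalities point opposite ways, species 1 can invade but species 2 cannot.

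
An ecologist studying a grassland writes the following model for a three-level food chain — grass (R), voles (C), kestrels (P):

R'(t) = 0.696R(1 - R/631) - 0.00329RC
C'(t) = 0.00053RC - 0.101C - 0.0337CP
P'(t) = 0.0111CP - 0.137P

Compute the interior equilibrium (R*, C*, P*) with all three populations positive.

From dP/dt = 0: 0.0111C* = 0.137, so C* = 12.3.
From dR/dt = 0: 0.696(1 - R*/631) = 0.00329·12.3, giving R* = 631·(1 - 0.0583) = 594.
From dC/dt = 0: 0.00053·594 - 0.101 = 0.0337P*, so P* = 0.214/0.0337 = 6.35.

R* ≈ 594, C* ≈ 12.3, P* ≈ 6.35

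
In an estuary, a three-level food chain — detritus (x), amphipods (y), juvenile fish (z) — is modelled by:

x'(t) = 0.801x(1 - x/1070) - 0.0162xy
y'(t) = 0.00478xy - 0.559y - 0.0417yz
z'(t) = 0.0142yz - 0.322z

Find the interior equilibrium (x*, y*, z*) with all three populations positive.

x* ≈ 579, y* ≈ 22.7, z* ≈ 53

From dz/dt = 0: 0.0142y* = 0.322, so y* = 22.7.
From dx/dt = 0: 0.801(1 - x*/1070) = 0.0162·22.7, giving x* = 1070·(1 - 0.459) = 579.
From dy/dt = 0: 0.00478·579 - 0.559 = 0.0417z*, so z* = 2.21/0.0417 = 53.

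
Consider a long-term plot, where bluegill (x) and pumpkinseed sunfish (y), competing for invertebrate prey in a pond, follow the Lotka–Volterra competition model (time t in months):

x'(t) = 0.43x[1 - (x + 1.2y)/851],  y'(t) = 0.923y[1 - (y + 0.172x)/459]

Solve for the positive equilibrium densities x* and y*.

Setting both brackets to zero gives the nullclines x + 1.2y = 851 and 0.172x + y = 459.
Substituting y = 459 - 0.172x into the first: x(1 - 1.2·0.172) = 851 - 1.2·459.
So x* = 300/0.794 = 378, and then y* = 459 - 0.172·378 = 394.

x* ≈ 378, y* ≈ 394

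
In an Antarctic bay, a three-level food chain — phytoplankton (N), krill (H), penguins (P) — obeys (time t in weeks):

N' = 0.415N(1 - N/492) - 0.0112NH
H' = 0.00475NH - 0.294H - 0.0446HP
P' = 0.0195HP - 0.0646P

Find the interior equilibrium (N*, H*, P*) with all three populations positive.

From dP/dt = 0: 0.0195H* = 0.0646, so H* = 3.31.
From dN/dt = 0: 0.415(1 - N*/492) = 0.0112·3.31, giving N* = 492·(1 - 0.0894) = 448.
From dH/dt = 0: 0.00475·448 - 0.294 = 0.0446P*, so P* = 1.83/0.0446 = 41.1.

N* ≈ 448, H* ≈ 3.31, P* ≈ 41.1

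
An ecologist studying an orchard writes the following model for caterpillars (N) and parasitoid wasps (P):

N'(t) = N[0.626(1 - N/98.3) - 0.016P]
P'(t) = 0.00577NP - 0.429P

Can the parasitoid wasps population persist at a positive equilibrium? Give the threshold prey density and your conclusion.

The predator equation gives dP/dt > 0 only when N > 0.429/0.00577 = 74.4.
Without the predator, N → K = 98.3. Since 98.3 > 74.4, the predator can invade and persist.

Threshold N = 74.4; K > 74.4, so yes, the predator persists.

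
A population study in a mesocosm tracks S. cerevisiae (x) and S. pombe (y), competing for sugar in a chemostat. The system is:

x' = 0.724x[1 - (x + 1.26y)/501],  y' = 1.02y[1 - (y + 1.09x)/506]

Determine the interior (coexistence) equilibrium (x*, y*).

Setting both brackets to zero gives the nullclines x + 1.26y = 501 and 1.09x + y = 506.
Substituting y = 506 - 1.09x into the first: x(1 - 1.26·1.09) = 501 - 1.26·506.
So x* = -137/-0.373 = 366, and then y* = 506 - 1.09·366 = 107.

x* ≈ 366, y* ≈ 107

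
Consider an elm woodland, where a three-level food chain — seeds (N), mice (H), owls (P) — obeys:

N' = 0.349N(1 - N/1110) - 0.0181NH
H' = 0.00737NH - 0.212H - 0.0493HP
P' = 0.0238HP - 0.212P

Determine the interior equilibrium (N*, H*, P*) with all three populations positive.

N* ≈ 597, H* ≈ 8.91, P* ≈ 85

From dP/dt = 0: 0.0238H* = 0.212, so H* = 8.91.
From dN/dt = 0: 0.349(1 - N*/1110) = 0.0181·8.91, giving N* = 1110·(1 - 0.462) = 597.
From dH/dt = 0: 0.00737·597 - 0.212 = 0.0493P*, so P* = 4.19/0.0493 = 85.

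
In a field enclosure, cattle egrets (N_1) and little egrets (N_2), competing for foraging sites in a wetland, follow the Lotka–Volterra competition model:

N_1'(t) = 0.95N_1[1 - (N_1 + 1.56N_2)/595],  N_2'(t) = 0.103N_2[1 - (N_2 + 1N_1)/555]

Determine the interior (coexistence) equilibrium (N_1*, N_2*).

Setting both brackets to zero gives the nullclines N_1 + 1.56N_2 = 595 and 1N_1 + N_2 = 555.
Substituting N_2 = 555 - 1N_1 into the first: N_1(1 - 1.56·1) = 595 - 1.56·555.
So N_1* = -271/-0.56 = 484, and then N_2* = 555 - 1·484 = 71.4.

N_1* ≈ 484, N_2* ≈ 71.4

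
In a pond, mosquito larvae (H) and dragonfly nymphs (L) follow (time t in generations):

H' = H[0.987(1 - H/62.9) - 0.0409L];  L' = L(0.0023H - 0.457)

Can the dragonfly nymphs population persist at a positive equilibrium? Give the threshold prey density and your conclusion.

The predator equation gives dL/dt > 0 only when H > 0.457/0.0023 = 199.
Without the predator, H → K = 62.9. Since 62.9 < 199, the predator cannot invade.

Threshold H = 199; K < 199, so no, the predator goes extinct.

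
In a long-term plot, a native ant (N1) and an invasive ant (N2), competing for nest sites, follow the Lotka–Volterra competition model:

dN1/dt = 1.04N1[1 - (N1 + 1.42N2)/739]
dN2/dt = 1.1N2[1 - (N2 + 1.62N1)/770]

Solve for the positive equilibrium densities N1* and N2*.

Setting both brackets to zero gives the nullclines N1 + 1.42N2 = 739 and 1.62N1 + N2 = 770.
Substituting N2 = 770 - 1.62N1 into the first: N1(1 - 1.42·1.62) = 739 - 1.42·770.
So N1* = -354/-1.3 = 273, and then N2* = 770 - 1.62·273 = 328.

N1* ≈ 273, N2* ≈ 328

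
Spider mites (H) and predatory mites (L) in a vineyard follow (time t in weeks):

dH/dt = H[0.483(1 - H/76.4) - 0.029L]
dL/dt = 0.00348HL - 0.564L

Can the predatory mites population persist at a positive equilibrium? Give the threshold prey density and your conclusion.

Threshold H = 162; K < 162, so no, the predator goes extinct.

The predator equation gives dL/dt > 0 only when H > 0.564/0.00348 = 162.
Without the predator, H → K = 76.4. Since 76.4 < 162, the predator cannot invade.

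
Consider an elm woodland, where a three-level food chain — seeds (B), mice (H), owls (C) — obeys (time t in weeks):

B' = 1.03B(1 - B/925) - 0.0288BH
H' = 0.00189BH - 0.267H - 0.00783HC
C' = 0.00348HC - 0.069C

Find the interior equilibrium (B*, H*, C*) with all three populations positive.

B* ≈ 412, H* ≈ 19.8, C* ≈ 65.4

From dC/dt = 0: 0.00348H* = 0.069, so H* = 19.8.
From dB/dt = 0: 1.03(1 - B*/925) = 0.0288·19.8, giving B* = 925·(1 - 0.554) = 412.
From dH/dt = 0: 0.00189·412 - 0.267 = 0.00783C*, so C* = 0.512/0.00783 = 65.4.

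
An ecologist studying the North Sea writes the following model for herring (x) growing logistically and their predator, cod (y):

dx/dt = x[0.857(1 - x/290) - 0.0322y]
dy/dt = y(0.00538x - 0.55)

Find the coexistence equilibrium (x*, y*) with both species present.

From dy/dt = 0 with y > 0: 0.00538x* = 0.55, so x* = 102.
Substitute into dx/dt = 0: 0.857(1 - 102/290) = 0.0322y*.
The bracket is 0.647, giving y* = 0.555/0.0322 = 17.2.

x* ≈ 102, y* ≈ 17.2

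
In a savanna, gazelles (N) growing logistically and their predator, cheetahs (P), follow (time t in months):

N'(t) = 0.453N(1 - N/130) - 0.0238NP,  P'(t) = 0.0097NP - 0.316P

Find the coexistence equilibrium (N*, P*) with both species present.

N* ≈ 32.6, P* ≈ 14.3

From dP/dt = 0 with P > 0: 0.0097N* = 0.316, so N* = 32.6.
Substitute into dN/dt = 0: 0.453(1 - 32.6/130) = 0.0238P*.
The bracket is 0.749, giving P* = 0.339/0.0238 = 14.3.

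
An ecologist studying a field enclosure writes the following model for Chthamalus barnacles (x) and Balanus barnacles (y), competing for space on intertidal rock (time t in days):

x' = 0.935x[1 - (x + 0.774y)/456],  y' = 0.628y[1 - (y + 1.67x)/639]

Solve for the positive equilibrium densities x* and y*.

x* ≈ 132, y* ≈ 419

Setting both brackets to zero gives the nullclines x + 0.774y = 456 and 1.67x + y = 639.
Substituting y = 639 - 1.67x into the first: x(1 - 0.774·1.67) = 456 - 0.774·639.
So x* = -38.6/-0.293 = 132, and then y* = 639 - 1.67·132 = 419.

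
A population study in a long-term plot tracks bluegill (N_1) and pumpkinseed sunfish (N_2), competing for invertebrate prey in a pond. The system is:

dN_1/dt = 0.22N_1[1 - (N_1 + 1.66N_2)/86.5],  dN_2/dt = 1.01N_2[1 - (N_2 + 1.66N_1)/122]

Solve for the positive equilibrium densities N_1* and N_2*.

N_1* ≈ 66.1, N_2* ≈ 12.3

Setting both brackets to zero gives the nullclines N_1 + 1.66N_2 = 86.5 and 1.66N_1 + N_2 = 122.
Substituting N_2 = 122 - 1.66N_1 into the first: N_1(1 - 1.66·1.66) = 86.5 - 1.66·122.
So N_1* = -116/-1.76 = 66.1, and then N_2* = 122 - 1.66·66.1 = 12.3.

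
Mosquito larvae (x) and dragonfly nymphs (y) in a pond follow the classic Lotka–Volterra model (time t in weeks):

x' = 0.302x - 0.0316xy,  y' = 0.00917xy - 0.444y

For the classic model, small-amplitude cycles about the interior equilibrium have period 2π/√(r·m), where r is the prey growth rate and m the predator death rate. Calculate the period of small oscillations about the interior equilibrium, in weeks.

Here r = 0.302 and m = 0.444, so r·m = 0.134.
ω = √0.134 = 0.366 per week, hence T = 2π/ω ≈ 17.2 weeks.

T ≈ 17.2 weeks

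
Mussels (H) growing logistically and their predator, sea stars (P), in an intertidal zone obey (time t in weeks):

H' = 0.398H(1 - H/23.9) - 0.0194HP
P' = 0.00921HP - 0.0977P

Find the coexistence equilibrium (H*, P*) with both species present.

From dP/dt = 0 with P > 0: 0.00921H* = 0.0977, so H* = 10.6.
Substitute into dH/dt = 0: 0.398(1 - 10.6/23.9) = 0.0194P*.
The bracket is 0.556, giving P* = 0.221/0.0194 = 11.4.

H* ≈ 10.6, P* ≈ 11.4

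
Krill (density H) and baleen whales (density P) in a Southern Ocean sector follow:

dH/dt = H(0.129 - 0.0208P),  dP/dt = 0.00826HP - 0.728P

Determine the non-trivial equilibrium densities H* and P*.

Set dP/dt = 0 with P > 0: 0.00826H - 0.728 = 0, so H* = 0.728/0.00826 = 88.1.
Set dH/dt = 0 with H > 0: 0.129 - 0.0208P = 0, so P* = 0.129/0.0208 = 6.2.

H* ≈ 88.1, P* ≈ 6.2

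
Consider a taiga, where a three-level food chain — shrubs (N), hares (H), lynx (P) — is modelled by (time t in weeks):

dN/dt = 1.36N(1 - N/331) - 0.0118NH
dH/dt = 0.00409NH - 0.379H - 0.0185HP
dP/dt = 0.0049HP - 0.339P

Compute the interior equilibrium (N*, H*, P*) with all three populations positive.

From dP/dt = 0: 0.0049H* = 0.339, so H* = 69.2.
From dN/dt = 0: 1.36(1 - N*/331) = 0.0118·69.2, giving N* = 331·(1 - 0.6) = 132.
From dH/dt = 0: 0.00409·132 - 0.379 = 0.0185P*, so P* = 0.162/0.0185 = 8.76.

N* ≈ 132, H* ≈ 69.2, P* ≈ 8.76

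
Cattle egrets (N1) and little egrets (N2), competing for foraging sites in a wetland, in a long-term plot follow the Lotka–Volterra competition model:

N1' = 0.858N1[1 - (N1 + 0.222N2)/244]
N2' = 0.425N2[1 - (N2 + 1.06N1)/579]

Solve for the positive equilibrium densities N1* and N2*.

N1* ≈ 151, N2* ≈ 419

Setting both brackets to zero gives the nullclines N1 + 0.222N2 = 244 and 1.06N1 + N2 = 579.
Substituting N2 = 579 - 1.06N1 into the first: N1(1 - 0.222·1.06) = 244 - 0.222·579.
So N1* = 115/0.765 = 151, and then N2* = 579 - 1.06·151 = 419.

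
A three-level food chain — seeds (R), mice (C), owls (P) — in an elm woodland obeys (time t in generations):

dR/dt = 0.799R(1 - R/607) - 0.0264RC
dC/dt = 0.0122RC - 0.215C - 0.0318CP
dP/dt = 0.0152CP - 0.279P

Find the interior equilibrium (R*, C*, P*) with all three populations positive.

R* ≈ 239, C* ≈ 18.4, P* ≈ 84.9

From dP/dt = 0: 0.0152C* = 0.279, so C* = 18.4.
From dR/dt = 0: 0.799(1 - R*/607) = 0.0264·18.4, giving R* = 607·(1 - 0.606) = 239.
From dC/dt = 0: 0.0122·239 - 0.215 = 0.0318P*, so P* = 2.7/0.0318 = 84.9.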